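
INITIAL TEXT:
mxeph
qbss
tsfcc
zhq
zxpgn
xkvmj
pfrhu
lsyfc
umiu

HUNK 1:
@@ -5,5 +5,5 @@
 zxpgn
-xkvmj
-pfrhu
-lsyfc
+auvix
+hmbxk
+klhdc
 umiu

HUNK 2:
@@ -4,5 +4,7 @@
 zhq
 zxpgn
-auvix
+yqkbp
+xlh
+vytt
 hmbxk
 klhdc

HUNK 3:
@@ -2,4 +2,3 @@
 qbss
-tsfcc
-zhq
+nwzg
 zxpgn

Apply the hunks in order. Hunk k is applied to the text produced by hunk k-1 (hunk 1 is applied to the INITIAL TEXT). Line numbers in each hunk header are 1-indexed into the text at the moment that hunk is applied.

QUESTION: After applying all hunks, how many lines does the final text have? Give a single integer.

Answer: 10

Derivation:
Hunk 1: at line 5 remove [xkvmj,pfrhu,lsyfc] add [auvix,hmbxk,klhdc] -> 9 lines: mxeph qbss tsfcc zhq zxpgn auvix hmbxk klhdc umiu
Hunk 2: at line 4 remove [auvix] add [yqkbp,xlh,vytt] -> 11 lines: mxeph qbss tsfcc zhq zxpgn yqkbp xlh vytt hmbxk klhdc umiu
Hunk 3: at line 2 remove [tsfcc,zhq] add [nwzg] -> 10 lines: mxeph qbss nwzg zxpgn yqkbp xlh vytt hmbxk klhdc umiu
Final line count: 10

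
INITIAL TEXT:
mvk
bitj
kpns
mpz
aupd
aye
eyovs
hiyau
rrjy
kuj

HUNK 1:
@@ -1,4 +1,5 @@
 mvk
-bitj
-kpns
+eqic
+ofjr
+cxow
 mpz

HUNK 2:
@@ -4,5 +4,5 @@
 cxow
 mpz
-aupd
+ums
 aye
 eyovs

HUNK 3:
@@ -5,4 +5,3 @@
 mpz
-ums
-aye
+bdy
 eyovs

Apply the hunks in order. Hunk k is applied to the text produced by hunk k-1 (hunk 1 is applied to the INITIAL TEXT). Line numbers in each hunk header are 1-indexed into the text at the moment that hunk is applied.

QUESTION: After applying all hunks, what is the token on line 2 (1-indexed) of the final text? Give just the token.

Hunk 1: at line 1 remove [bitj,kpns] add [eqic,ofjr,cxow] -> 11 lines: mvk eqic ofjr cxow mpz aupd aye eyovs hiyau rrjy kuj
Hunk 2: at line 4 remove [aupd] add [ums] -> 11 lines: mvk eqic ofjr cxow mpz ums aye eyovs hiyau rrjy kuj
Hunk 3: at line 5 remove [ums,aye] add [bdy] -> 10 lines: mvk eqic ofjr cxow mpz bdy eyovs hiyau rrjy kuj
Final line 2: eqic

Answer: eqic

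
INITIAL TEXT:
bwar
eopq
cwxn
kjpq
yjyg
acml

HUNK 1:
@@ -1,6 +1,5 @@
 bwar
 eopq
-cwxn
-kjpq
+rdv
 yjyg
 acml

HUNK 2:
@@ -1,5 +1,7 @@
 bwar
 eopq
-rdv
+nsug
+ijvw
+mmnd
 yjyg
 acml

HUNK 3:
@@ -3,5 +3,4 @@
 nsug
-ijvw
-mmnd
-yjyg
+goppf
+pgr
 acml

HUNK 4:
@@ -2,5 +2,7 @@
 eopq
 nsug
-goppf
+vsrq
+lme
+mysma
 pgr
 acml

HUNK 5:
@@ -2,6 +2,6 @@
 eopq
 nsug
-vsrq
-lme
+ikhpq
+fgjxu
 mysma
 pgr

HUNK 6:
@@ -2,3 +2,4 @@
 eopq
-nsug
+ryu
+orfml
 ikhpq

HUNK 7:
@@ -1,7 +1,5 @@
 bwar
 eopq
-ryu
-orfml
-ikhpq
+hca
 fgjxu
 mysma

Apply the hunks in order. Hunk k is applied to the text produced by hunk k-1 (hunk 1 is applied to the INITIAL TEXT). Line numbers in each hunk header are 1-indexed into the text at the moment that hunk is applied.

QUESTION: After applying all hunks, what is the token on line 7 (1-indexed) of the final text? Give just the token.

Answer: acml

Derivation:
Hunk 1: at line 1 remove [cwxn,kjpq] add [rdv] -> 5 lines: bwar eopq rdv yjyg acml
Hunk 2: at line 1 remove [rdv] add [nsug,ijvw,mmnd] -> 7 lines: bwar eopq nsug ijvw mmnd yjyg acml
Hunk 3: at line 3 remove [ijvw,mmnd,yjyg] add [goppf,pgr] -> 6 lines: bwar eopq nsug goppf pgr acml
Hunk 4: at line 2 remove [goppf] add [vsrq,lme,mysma] -> 8 lines: bwar eopq nsug vsrq lme mysma pgr acml
Hunk 5: at line 2 remove [vsrq,lme] add [ikhpq,fgjxu] -> 8 lines: bwar eopq nsug ikhpq fgjxu mysma pgr acml
Hunk 6: at line 2 remove [nsug] add [ryu,orfml] -> 9 lines: bwar eopq ryu orfml ikhpq fgjxu mysma pgr acml
Hunk 7: at line 1 remove [ryu,orfml,ikhpq] add [hca] -> 7 lines: bwar eopq hca fgjxu mysma pgr acml
Final line 7: acml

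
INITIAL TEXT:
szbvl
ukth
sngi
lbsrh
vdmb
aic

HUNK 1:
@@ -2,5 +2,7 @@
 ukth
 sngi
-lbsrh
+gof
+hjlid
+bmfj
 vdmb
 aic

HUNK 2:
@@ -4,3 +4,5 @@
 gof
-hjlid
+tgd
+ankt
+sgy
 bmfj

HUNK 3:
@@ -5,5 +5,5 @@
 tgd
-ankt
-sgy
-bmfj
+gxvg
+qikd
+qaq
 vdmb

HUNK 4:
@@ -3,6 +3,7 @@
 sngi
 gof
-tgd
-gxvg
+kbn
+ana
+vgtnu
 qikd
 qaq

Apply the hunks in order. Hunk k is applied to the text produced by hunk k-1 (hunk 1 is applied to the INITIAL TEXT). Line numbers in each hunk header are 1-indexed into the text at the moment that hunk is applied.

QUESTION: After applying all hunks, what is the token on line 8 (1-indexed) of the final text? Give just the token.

Answer: qikd

Derivation:
Hunk 1: at line 2 remove [lbsrh] add [gof,hjlid,bmfj] -> 8 lines: szbvl ukth sngi gof hjlid bmfj vdmb aic
Hunk 2: at line 4 remove [hjlid] add [tgd,ankt,sgy] -> 10 lines: szbvl ukth sngi gof tgd ankt sgy bmfj vdmb aic
Hunk 3: at line 5 remove [ankt,sgy,bmfj] add [gxvg,qikd,qaq] -> 10 lines: szbvl ukth sngi gof tgd gxvg qikd qaq vdmb aic
Hunk 4: at line 3 remove [tgd,gxvg] add [kbn,ana,vgtnu] -> 11 lines: szbvl ukth sngi gof kbn ana vgtnu qikd qaq vdmb aic
Final line 8: qikd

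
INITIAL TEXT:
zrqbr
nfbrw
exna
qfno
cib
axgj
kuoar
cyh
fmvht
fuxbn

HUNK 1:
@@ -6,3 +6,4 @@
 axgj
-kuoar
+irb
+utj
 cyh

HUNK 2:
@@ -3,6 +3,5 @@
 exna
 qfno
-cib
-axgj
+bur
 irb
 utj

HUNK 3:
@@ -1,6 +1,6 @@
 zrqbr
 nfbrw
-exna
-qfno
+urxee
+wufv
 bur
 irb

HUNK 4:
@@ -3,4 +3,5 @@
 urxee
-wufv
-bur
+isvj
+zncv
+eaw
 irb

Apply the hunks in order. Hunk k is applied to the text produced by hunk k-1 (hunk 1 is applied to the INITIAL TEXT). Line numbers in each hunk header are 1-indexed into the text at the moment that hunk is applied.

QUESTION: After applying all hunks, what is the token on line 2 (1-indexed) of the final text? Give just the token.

Hunk 1: at line 6 remove [kuoar] add [irb,utj] -> 11 lines: zrqbr nfbrw exna qfno cib axgj irb utj cyh fmvht fuxbn
Hunk 2: at line 3 remove [cib,axgj] add [bur] -> 10 lines: zrqbr nfbrw exna qfno bur irb utj cyh fmvht fuxbn
Hunk 3: at line 1 remove [exna,qfno] add [urxee,wufv] -> 10 lines: zrqbr nfbrw urxee wufv bur irb utj cyh fmvht fuxbn
Hunk 4: at line 3 remove [wufv,bur] add [isvj,zncv,eaw] -> 11 lines: zrqbr nfbrw urxee isvj zncv eaw irb utj cyh fmvht fuxbn
Final line 2: nfbrw

Answer: nfbrw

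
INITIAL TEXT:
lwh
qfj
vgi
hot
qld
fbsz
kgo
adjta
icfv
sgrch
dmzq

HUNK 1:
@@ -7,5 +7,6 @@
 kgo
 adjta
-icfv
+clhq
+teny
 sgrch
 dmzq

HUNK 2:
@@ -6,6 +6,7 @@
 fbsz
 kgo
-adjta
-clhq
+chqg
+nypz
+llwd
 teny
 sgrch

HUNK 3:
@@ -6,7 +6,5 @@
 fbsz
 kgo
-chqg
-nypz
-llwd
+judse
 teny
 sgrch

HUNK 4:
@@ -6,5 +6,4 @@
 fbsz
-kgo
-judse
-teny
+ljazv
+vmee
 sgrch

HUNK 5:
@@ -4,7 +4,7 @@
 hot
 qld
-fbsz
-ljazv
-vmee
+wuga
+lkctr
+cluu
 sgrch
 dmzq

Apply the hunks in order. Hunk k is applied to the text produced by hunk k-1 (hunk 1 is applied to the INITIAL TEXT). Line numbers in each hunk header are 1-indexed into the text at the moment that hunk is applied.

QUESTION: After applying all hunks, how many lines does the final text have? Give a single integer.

Answer: 10

Derivation:
Hunk 1: at line 7 remove [icfv] add [clhq,teny] -> 12 lines: lwh qfj vgi hot qld fbsz kgo adjta clhq teny sgrch dmzq
Hunk 2: at line 6 remove [adjta,clhq] add [chqg,nypz,llwd] -> 13 lines: lwh qfj vgi hot qld fbsz kgo chqg nypz llwd teny sgrch dmzq
Hunk 3: at line 6 remove [chqg,nypz,llwd] add [judse] -> 11 lines: lwh qfj vgi hot qld fbsz kgo judse teny sgrch dmzq
Hunk 4: at line 6 remove [kgo,judse,teny] add [ljazv,vmee] -> 10 lines: lwh qfj vgi hot qld fbsz ljazv vmee sgrch dmzq
Hunk 5: at line 4 remove [fbsz,ljazv,vmee] add [wuga,lkctr,cluu] -> 10 lines: lwh qfj vgi hot qld wuga lkctr cluu sgrch dmzq
Final line count: 10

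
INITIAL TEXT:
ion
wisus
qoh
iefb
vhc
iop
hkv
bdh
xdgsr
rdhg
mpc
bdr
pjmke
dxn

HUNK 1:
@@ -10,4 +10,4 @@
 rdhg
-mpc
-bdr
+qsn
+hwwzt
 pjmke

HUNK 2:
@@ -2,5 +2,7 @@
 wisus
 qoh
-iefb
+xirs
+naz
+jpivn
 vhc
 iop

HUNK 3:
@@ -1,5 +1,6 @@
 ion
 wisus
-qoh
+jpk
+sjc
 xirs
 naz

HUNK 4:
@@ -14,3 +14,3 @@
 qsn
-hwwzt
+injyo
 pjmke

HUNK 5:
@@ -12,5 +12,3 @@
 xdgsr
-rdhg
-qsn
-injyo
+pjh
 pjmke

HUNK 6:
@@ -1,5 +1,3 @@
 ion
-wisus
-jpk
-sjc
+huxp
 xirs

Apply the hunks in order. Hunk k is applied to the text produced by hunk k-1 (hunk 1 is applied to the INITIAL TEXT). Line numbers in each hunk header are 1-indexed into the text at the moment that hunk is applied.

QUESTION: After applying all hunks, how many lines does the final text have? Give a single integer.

Answer: 13

Derivation:
Hunk 1: at line 10 remove [mpc,bdr] add [qsn,hwwzt] -> 14 lines: ion wisus qoh iefb vhc iop hkv bdh xdgsr rdhg qsn hwwzt pjmke dxn
Hunk 2: at line 2 remove [iefb] add [xirs,naz,jpivn] -> 16 lines: ion wisus qoh xirs naz jpivn vhc iop hkv bdh xdgsr rdhg qsn hwwzt pjmke dxn
Hunk 3: at line 1 remove [qoh] add [jpk,sjc] -> 17 lines: ion wisus jpk sjc xirs naz jpivn vhc iop hkv bdh xdgsr rdhg qsn hwwzt pjmke dxn
Hunk 4: at line 14 remove [hwwzt] add [injyo] -> 17 lines: ion wisus jpk sjc xirs naz jpivn vhc iop hkv bdh xdgsr rdhg qsn injyo pjmke dxn
Hunk 5: at line 12 remove [rdhg,qsn,injyo] add [pjh] -> 15 lines: ion wisus jpk sjc xirs naz jpivn vhc iop hkv bdh xdgsr pjh pjmke dxn
Hunk 6: at line 1 remove [wisus,jpk,sjc] add [huxp] -> 13 lines: ion huxp xirs naz jpivn vhc iop hkv bdh xdgsr pjh pjmke dxn
Final line count: 13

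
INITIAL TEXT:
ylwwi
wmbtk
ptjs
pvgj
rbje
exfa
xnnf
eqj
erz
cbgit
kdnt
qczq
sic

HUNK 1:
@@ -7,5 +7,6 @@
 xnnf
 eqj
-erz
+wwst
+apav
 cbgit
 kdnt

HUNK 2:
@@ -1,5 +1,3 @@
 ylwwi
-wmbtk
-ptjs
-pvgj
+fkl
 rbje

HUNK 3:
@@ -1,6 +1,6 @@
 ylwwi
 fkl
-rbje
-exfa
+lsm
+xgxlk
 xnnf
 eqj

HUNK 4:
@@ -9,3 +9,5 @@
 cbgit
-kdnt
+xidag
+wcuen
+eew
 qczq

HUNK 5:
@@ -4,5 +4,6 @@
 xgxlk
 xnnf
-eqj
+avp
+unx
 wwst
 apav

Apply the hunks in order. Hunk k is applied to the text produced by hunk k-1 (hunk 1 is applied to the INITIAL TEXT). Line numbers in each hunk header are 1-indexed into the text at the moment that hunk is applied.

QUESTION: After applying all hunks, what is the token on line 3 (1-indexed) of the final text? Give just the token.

Answer: lsm

Derivation:
Hunk 1: at line 7 remove [erz] add [wwst,apav] -> 14 lines: ylwwi wmbtk ptjs pvgj rbje exfa xnnf eqj wwst apav cbgit kdnt qczq sic
Hunk 2: at line 1 remove [wmbtk,ptjs,pvgj] add [fkl] -> 12 lines: ylwwi fkl rbje exfa xnnf eqj wwst apav cbgit kdnt qczq sic
Hunk 3: at line 1 remove [rbje,exfa] add [lsm,xgxlk] -> 12 lines: ylwwi fkl lsm xgxlk xnnf eqj wwst apav cbgit kdnt qczq sic
Hunk 4: at line 9 remove [kdnt] add [xidag,wcuen,eew] -> 14 lines: ylwwi fkl lsm xgxlk xnnf eqj wwst apav cbgit xidag wcuen eew qczq sic
Hunk 5: at line 4 remove [eqj] add [avp,unx] -> 15 lines: ylwwi fkl lsm xgxlk xnnf avp unx wwst apav cbgit xidag wcuen eew qczq sic
Final line 3: lsm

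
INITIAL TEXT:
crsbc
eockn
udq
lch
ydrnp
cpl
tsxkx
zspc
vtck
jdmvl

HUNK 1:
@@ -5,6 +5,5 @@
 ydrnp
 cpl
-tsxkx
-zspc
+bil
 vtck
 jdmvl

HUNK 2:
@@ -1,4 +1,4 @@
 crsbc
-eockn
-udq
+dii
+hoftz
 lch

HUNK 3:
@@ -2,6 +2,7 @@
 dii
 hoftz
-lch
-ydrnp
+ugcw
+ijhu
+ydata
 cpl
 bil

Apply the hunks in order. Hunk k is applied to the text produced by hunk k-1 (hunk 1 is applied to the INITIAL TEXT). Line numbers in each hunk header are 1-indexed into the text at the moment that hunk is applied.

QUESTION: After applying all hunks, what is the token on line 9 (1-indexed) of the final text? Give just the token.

Answer: vtck

Derivation:
Hunk 1: at line 5 remove [tsxkx,zspc] add [bil] -> 9 lines: crsbc eockn udq lch ydrnp cpl bil vtck jdmvl
Hunk 2: at line 1 remove [eockn,udq] add [dii,hoftz] -> 9 lines: crsbc dii hoftz lch ydrnp cpl bil vtck jdmvl
Hunk 3: at line 2 remove [lch,ydrnp] add [ugcw,ijhu,ydata] -> 10 lines: crsbc dii hoftz ugcw ijhu ydata cpl bil vtck jdmvl
Final line 9: vtck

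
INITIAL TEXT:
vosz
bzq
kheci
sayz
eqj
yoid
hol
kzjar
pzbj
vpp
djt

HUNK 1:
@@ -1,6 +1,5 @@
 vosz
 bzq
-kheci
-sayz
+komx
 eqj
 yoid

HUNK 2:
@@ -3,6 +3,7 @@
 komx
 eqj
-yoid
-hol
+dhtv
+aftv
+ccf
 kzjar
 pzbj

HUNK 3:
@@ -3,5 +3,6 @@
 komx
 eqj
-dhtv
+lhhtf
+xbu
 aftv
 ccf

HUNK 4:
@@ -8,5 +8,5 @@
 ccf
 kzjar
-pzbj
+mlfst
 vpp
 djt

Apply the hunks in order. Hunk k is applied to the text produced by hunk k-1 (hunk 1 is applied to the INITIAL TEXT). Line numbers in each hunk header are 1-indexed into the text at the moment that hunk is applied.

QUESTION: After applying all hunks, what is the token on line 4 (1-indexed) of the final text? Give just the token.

Hunk 1: at line 1 remove [kheci,sayz] add [komx] -> 10 lines: vosz bzq komx eqj yoid hol kzjar pzbj vpp djt
Hunk 2: at line 3 remove [yoid,hol] add [dhtv,aftv,ccf] -> 11 lines: vosz bzq komx eqj dhtv aftv ccf kzjar pzbj vpp djt
Hunk 3: at line 3 remove [dhtv] add [lhhtf,xbu] -> 12 lines: vosz bzq komx eqj lhhtf xbu aftv ccf kzjar pzbj vpp djt
Hunk 4: at line 8 remove [pzbj] add [mlfst] -> 12 lines: vosz bzq komx eqj lhhtf xbu aftv ccf kzjar mlfst vpp djt
Final line 4: eqj

Answer: eqj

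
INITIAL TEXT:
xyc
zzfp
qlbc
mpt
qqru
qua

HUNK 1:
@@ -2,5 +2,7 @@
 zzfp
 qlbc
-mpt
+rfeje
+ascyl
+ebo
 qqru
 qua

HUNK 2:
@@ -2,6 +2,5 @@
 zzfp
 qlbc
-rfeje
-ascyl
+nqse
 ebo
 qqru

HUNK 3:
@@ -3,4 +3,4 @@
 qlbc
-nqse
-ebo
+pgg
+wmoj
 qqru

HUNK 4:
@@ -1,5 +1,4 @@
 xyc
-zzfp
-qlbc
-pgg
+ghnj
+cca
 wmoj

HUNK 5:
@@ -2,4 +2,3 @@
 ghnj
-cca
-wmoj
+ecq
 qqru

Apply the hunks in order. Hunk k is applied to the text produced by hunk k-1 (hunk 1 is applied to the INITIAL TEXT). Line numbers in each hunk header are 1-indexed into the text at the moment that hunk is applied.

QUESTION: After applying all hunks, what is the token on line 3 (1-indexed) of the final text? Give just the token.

Answer: ecq

Derivation:
Hunk 1: at line 2 remove [mpt] add [rfeje,ascyl,ebo] -> 8 lines: xyc zzfp qlbc rfeje ascyl ebo qqru qua
Hunk 2: at line 2 remove [rfeje,ascyl] add [nqse] -> 7 lines: xyc zzfp qlbc nqse ebo qqru qua
Hunk 3: at line 3 remove [nqse,ebo] add [pgg,wmoj] -> 7 lines: xyc zzfp qlbc pgg wmoj qqru qua
Hunk 4: at line 1 remove [zzfp,qlbc,pgg] add [ghnj,cca] -> 6 lines: xyc ghnj cca wmoj qqru qua
Hunk 5: at line 2 remove [cca,wmoj] add [ecq] -> 5 lines: xyc ghnj ecq qqru qua
Final line 3: ecq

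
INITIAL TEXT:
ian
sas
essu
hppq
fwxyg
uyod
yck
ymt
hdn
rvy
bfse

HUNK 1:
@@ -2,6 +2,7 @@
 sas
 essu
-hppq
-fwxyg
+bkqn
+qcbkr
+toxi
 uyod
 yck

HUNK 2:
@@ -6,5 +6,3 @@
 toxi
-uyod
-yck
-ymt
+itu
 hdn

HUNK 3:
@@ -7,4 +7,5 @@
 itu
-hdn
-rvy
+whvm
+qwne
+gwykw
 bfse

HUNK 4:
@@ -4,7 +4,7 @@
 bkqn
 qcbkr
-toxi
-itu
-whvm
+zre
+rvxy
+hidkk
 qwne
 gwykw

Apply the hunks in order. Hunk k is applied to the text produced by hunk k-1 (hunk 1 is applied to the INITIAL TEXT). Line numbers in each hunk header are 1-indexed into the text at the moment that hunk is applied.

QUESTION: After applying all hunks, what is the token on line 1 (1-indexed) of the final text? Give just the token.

Answer: ian

Derivation:
Hunk 1: at line 2 remove [hppq,fwxyg] add [bkqn,qcbkr,toxi] -> 12 lines: ian sas essu bkqn qcbkr toxi uyod yck ymt hdn rvy bfse
Hunk 2: at line 6 remove [uyod,yck,ymt] add [itu] -> 10 lines: ian sas essu bkqn qcbkr toxi itu hdn rvy bfse
Hunk 3: at line 7 remove [hdn,rvy] add [whvm,qwne,gwykw] -> 11 lines: ian sas essu bkqn qcbkr toxi itu whvm qwne gwykw bfse
Hunk 4: at line 4 remove [toxi,itu,whvm] add [zre,rvxy,hidkk] -> 11 lines: ian sas essu bkqn qcbkr zre rvxy hidkk qwne gwykw bfse
Final line 1: ian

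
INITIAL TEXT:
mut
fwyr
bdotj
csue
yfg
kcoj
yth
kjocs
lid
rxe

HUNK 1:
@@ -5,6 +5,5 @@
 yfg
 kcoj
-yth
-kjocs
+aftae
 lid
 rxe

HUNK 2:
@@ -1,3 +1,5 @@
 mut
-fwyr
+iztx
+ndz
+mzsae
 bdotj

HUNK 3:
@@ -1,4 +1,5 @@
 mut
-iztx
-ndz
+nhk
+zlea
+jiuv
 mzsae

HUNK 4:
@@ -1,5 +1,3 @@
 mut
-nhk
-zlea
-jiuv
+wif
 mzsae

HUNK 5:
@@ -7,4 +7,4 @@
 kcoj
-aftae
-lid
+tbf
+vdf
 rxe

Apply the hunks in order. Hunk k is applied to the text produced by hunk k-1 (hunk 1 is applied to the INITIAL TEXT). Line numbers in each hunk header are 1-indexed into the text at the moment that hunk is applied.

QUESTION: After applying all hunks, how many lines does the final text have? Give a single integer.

Answer: 10

Derivation:
Hunk 1: at line 5 remove [yth,kjocs] add [aftae] -> 9 lines: mut fwyr bdotj csue yfg kcoj aftae lid rxe
Hunk 2: at line 1 remove [fwyr] add [iztx,ndz,mzsae] -> 11 lines: mut iztx ndz mzsae bdotj csue yfg kcoj aftae lid rxe
Hunk 3: at line 1 remove [iztx,ndz] add [nhk,zlea,jiuv] -> 12 lines: mut nhk zlea jiuv mzsae bdotj csue yfg kcoj aftae lid rxe
Hunk 4: at line 1 remove [nhk,zlea,jiuv] add [wif] -> 10 lines: mut wif mzsae bdotj csue yfg kcoj aftae lid rxe
Hunk 5: at line 7 remove [aftae,lid] add [tbf,vdf] -> 10 lines: mut wif mzsae bdotj csue yfg kcoj tbf vdf rxe
Final line count: 10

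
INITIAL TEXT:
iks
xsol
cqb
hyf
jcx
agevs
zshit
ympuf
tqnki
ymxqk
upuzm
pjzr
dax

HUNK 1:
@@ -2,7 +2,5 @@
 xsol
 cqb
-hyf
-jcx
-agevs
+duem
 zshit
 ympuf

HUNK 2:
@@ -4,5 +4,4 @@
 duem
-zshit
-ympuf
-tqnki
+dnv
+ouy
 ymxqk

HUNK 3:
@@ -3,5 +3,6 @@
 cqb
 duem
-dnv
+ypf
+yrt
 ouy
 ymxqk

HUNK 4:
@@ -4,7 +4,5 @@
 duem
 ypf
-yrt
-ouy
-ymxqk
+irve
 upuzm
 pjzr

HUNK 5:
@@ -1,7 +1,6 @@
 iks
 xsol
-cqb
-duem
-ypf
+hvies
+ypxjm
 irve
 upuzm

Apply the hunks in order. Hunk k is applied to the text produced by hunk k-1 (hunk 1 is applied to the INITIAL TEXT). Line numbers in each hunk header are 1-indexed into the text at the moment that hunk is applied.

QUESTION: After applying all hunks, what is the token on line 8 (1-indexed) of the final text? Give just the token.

Answer: dax

Derivation:
Hunk 1: at line 2 remove [hyf,jcx,agevs] add [duem] -> 11 lines: iks xsol cqb duem zshit ympuf tqnki ymxqk upuzm pjzr dax
Hunk 2: at line 4 remove [zshit,ympuf,tqnki] add [dnv,ouy] -> 10 lines: iks xsol cqb duem dnv ouy ymxqk upuzm pjzr dax
Hunk 3: at line 3 remove [dnv] add [ypf,yrt] -> 11 lines: iks xsol cqb duem ypf yrt ouy ymxqk upuzm pjzr dax
Hunk 4: at line 4 remove [yrt,ouy,ymxqk] add [irve] -> 9 lines: iks xsol cqb duem ypf irve upuzm pjzr dax
Hunk 5: at line 1 remove [cqb,duem,ypf] add [hvies,ypxjm] -> 8 lines: iks xsol hvies ypxjm irve upuzm pjzr dax
Final line 8: dax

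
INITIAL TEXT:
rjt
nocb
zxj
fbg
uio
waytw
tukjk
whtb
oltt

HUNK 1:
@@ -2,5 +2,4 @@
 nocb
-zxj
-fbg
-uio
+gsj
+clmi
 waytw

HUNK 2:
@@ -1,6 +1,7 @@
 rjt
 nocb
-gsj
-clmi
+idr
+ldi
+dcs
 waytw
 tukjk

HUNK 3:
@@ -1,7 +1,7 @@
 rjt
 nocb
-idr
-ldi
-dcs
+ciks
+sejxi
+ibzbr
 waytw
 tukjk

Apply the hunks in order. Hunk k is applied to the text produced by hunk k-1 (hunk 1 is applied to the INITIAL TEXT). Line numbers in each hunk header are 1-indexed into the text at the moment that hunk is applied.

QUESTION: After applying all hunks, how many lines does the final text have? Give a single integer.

Hunk 1: at line 2 remove [zxj,fbg,uio] add [gsj,clmi] -> 8 lines: rjt nocb gsj clmi waytw tukjk whtb oltt
Hunk 2: at line 1 remove [gsj,clmi] add [idr,ldi,dcs] -> 9 lines: rjt nocb idr ldi dcs waytw tukjk whtb oltt
Hunk 3: at line 1 remove [idr,ldi,dcs] add [ciks,sejxi,ibzbr] -> 9 lines: rjt nocb ciks sejxi ibzbr waytw tukjk whtb oltt
Final line count: 9

Answer: 9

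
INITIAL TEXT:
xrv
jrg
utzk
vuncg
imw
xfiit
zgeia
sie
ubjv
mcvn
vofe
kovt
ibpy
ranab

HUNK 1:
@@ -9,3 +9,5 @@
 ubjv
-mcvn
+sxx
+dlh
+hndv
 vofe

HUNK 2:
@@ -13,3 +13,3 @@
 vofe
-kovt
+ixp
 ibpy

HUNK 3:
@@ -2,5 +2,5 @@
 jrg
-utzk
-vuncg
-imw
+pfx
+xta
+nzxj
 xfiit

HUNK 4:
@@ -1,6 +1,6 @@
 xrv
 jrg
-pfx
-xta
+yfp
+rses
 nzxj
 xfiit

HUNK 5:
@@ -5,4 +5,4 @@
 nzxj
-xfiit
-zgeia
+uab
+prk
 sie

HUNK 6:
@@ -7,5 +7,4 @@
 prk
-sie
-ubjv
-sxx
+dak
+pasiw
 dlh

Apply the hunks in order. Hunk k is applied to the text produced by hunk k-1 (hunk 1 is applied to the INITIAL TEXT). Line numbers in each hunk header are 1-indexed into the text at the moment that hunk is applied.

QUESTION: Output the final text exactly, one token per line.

Answer: xrv
jrg
yfp
rses
nzxj
uab
prk
dak
pasiw
dlh
hndv
vofe
ixp
ibpy
ranab

Derivation:
Hunk 1: at line 9 remove [mcvn] add [sxx,dlh,hndv] -> 16 lines: xrv jrg utzk vuncg imw xfiit zgeia sie ubjv sxx dlh hndv vofe kovt ibpy ranab
Hunk 2: at line 13 remove [kovt] add [ixp] -> 16 lines: xrv jrg utzk vuncg imw xfiit zgeia sie ubjv sxx dlh hndv vofe ixp ibpy ranab
Hunk 3: at line 2 remove [utzk,vuncg,imw] add [pfx,xta,nzxj] -> 16 lines: xrv jrg pfx xta nzxj xfiit zgeia sie ubjv sxx dlh hndv vofe ixp ibpy ranab
Hunk 4: at line 1 remove [pfx,xta] add [yfp,rses] -> 16 lines: xrv jrg yfp rses nzxj xfiit zgeia sie ubjv sxx dlh hndv vofe ixp ibpy ranab
Hunk 5: at line 5 remove [xfiit,zgeia] add [uab,prk] -> 16 lines: xrv jrg yfp rses nzxj uab prk sie ubjv sxx dlh hndv vofe ixp ibpy ranab
Hunk 6: at line 7 remove [sie,ubjv,sxx] add [dak,pasiw] -> 15 lines: xrv jrg yfp rses nzxj uab prk dak pasiw dlh hndv vofe ixp ibpy ranab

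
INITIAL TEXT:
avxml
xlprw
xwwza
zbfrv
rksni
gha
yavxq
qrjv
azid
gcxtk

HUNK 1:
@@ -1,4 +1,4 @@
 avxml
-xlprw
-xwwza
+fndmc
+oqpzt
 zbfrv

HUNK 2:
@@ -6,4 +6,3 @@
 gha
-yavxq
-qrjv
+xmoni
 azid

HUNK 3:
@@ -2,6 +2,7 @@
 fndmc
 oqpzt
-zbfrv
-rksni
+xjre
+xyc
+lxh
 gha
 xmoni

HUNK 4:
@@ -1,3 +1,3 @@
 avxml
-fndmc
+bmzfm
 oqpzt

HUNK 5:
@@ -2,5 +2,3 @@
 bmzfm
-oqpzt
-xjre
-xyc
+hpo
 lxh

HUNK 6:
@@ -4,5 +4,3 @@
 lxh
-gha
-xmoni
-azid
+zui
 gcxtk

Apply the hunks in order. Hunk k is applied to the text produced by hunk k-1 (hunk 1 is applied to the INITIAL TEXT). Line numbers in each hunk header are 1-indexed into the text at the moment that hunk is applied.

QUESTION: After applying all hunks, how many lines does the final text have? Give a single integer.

Hunk 1: at line 1 remove [xlprw,xwwza] add [fndmc,oqpzt] -> 10 lines: avxml fndmc oqpzt zbfrv rksni gha yavxq qrjv azid gcxtk
Hunk 2: at line 6 remove [yavxq,qrjv] add [xmoni] -> 9 lines: avxml fndmc oqpzt zbfrv rksni gha xmoni azid gcxtk
Hunk 3: at line 2 remove [zbfrv,rksni] add [xjre,xyc,lxh] -> 10 lines: avxml fndmc oqpzt xjre xyc lxh gha xmoni azid gcxtk
Hunk 4: at line 1 remove [fndmc] add [bmzfm] -> 10 lines: avxml bmzfm oqpzt xjre xyc lxh gha xmoni azid gcxtk
Hunk 5: at line 2 remove [oqpzt,xjre,xyc] add [hpo] -> 8 lines: avxml bmzfm hpo lxh gha xmoni azid gcxtk
Hunk 6: at line 4 remove [gha,xmoni,azid] add [zui] -> 6 lines: avxml bmzfm hpo lxh zui gcxtk
Final line count: 6

Answer: 6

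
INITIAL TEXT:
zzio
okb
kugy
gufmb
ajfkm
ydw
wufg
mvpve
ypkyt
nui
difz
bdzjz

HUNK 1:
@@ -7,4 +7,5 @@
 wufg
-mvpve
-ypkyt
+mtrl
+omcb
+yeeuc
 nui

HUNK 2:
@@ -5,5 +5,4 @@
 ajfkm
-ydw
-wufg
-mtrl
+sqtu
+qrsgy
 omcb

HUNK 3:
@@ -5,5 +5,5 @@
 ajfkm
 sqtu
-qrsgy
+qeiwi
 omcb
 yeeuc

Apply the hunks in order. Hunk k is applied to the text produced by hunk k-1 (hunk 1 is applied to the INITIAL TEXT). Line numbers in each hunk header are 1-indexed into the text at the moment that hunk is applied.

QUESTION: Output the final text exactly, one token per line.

Hunk 1: at line 7 remove [mvpve,ypkyt] add [mtrl,omcb,yeeuc] -> 13 lines: zzio okb kugy gufmb ajfkm ydw wufg mtrl omcb yeeuc nui difz bdzjz
Hunk 2: at line 5 remove [ydw,wufg,mtrl] add [sqtu,qrsgy] -> 12 lines: zzio okb kugy gufmb ajfkm sqtu qrsgy omcb yeeuc nui difz bdzjz
Hunk 3: at line 5 remove [qrsgy] add [qeiwi] -> 12 lines: zzio okb kugy gufmb ajfkm sqtu qeiwi omcb yeeuc nui difz bdzjz

Answer: zzio
okb
kugy
gufmb
ajfkm
sqtu
qeiwi
omcb
yeeuc
nui
difz
bdzjz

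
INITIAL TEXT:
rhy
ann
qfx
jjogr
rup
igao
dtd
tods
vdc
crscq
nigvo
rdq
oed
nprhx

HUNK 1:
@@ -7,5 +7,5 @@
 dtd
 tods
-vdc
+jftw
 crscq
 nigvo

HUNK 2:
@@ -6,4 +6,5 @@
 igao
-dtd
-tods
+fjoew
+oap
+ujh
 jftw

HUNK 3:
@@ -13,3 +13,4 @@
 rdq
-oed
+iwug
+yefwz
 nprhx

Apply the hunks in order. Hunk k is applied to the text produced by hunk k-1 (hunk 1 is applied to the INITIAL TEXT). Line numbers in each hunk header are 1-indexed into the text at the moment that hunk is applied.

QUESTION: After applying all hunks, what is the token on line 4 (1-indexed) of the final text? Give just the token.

Hunk 1: at line 7 remove [vdc] add [jftw] -> 14 lines: rhy ann qfx jjogr rup igao dtd tods jftw crscq nigvo rdq oed nprhx
Hunk 2: at line 6 remove [dtd,tods] add [fjoew,oap,ujh] -> 15 lines: rhy ann qfx jjogr rup igao fjoew oap ujh jftw crscq nigvo rdq oed nprhx
Hunk 3: at line 13 remove [oed] add [iwug,yefwz] -> 16 lines: rhy ann qfx jjogr rup igao fjoew oap ujh jftw crscq nigvo rdq iwug yefwz nprhx
Final line 4: jjogr

Answer: jjogr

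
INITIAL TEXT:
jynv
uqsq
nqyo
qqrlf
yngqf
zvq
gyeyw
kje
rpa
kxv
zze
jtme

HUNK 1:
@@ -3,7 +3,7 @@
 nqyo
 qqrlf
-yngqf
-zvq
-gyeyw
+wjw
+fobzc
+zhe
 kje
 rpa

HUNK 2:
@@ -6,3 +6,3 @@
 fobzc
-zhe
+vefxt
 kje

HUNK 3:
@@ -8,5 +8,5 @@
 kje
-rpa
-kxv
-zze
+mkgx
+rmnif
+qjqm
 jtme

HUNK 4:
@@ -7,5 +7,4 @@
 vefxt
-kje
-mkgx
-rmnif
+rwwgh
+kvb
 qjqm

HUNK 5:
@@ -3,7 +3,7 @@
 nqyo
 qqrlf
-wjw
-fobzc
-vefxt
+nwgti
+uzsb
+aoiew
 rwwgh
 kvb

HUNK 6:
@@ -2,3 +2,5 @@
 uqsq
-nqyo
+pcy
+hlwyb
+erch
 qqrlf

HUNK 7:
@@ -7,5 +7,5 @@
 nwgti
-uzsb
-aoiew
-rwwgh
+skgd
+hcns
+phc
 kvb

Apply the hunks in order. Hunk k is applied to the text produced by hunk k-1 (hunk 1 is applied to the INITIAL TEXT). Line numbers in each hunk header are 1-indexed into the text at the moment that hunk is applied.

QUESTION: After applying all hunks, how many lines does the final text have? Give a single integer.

Hunk 1: at line 3 remove [yngqf,zvq,gyeyw] add [wjw,fobzc,zhe] -> 12 lines: jynv uqsq nqyo qqrlf wjw fobzc zhe kje rpa kxv zze jtme
Hunk 2: at line 6 remove [zhe] add [vefxt] -> 12 lines: jynv uqsq nqyo qqrlf wjw fobzc vefxt kje rpa kxv zze jtme
Hunk 3: at line 8 remove [rpa,kxv,zze] add [mkgx,rmnif,qjqm] -> 12 lines: jynv uqsq nqyo qqrlf wjw fobzc vefxt kje mkgx rmnif qjqm jtme
Hunk 4: at line 7 remove [kje,mkgx,rmnif] add [rwwgh,kvb] -> 11 lines: jynv uqsq nqyo qqrlf wjw fobzc vefxt rwwgh kvb qjqm jtme
Hunk 5: at line 3 remove [wjw,fobzc,vefxt] add [nwgti,uzsb,aoiew] -> 11 lines: jynv uqsq nqyo qqrlf nwgti uzsb aoiew rwwgh kvb qjqm jtme
Hunk 6: at line 2 remove [nqyo] add [pcy,hlwyb,erch] -> 13 lines: jynv uqsq pcy hlwyb erch qqrlf nwgti uzsb aoiew rwwgh kvb qjqm jtme
Hunk 7: at line 7 remove [uzsb,aoiew,rwwgh] add [skgd,hcns,phc] -> 13 lines: jynv uqsq pcy hlwyb erch qqrlf nwgti skgd hcns phc kvb qjqm jtme
Final line count: 13

Answer: 13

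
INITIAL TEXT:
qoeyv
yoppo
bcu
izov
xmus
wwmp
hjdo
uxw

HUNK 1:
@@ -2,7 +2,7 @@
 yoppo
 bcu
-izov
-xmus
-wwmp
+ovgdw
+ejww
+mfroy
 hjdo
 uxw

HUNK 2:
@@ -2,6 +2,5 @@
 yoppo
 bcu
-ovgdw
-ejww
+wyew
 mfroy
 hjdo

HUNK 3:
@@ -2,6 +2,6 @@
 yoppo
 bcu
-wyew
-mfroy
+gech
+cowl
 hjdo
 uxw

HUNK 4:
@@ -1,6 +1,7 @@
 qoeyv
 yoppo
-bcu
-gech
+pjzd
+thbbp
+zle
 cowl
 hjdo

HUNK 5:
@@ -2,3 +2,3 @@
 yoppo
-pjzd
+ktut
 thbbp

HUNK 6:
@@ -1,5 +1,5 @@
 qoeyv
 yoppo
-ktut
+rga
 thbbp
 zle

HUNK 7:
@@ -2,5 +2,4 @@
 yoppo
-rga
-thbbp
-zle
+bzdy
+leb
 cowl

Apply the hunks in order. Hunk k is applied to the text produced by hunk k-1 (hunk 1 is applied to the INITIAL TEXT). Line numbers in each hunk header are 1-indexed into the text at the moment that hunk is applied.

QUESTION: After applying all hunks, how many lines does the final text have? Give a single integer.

Answer: 7

Derivation:
Hunk 1: at line 2 remove [izov,xmus,wwmp] add [ovgdw,ejww,mfroy] -> 8 lines: qoeyv yoppo bcu ovgdw ejww mfroy hjdo uxw
Hunk 2: at line 2 remove [ovgdw,ejww] add [wyew] -> 7 lines: qoeyv yoppo bcu wyew mfroy hjdo uxw
Hunk 3: at line 2 remove [wyew,mfroy] add [gech,cowl] -> 7 lines: qoeyv yoppo bcu gech cowl hjdo uxw
Hunk 4: at line 1 remove [bcu,gech] add [pjzd,thbbp,zle] -> 8 lines: qoeyv yoppo pjzd thbbp zle cowl hjdo uxw
Hunk 5: at line 2 remove [pjzd] add [ktut] -> 8 lines: qoeyv yoppo ktut thbbp zle cowl hjdo uxw
Hunk 6: at line 1 remove [ktut] add [rga] -> 8 lines: qoeyv yoppo rga thbbp zle cowl hjdo uxw
Hunk 7: at line 2 remove [rga,thbbp,zle] add [bzdy,leb] -> 7 lines: qoeyv yoppo bzdy leb cowl hjdo uxw
Final line count: 7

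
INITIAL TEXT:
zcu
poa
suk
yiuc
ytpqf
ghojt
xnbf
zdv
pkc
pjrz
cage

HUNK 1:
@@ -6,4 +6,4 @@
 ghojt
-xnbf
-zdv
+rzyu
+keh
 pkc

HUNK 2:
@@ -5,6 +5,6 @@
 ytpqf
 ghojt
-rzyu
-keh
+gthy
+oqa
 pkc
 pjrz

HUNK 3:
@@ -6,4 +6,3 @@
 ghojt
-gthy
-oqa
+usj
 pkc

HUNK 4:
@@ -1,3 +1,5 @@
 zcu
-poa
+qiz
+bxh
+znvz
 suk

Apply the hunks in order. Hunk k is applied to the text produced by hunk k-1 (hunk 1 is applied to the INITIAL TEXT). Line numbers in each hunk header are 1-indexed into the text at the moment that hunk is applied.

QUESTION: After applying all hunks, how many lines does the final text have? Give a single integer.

Hunk 1: at line 6 remove [xnbf,zdv] add [rzyu,keh] -> 11 lines: zcu poa suk yiuc ytpqf ghojt rzyu keh pkc pjrz cage
Hunk 2: at line 5 remove [rzyu,keh] add [gthy,oqa] -> 11 lines: zcu poa suk yiuc ytpqf ghojt gthy oqa pkc pjrz cage
Hunk 3: at line 6 remove [gthy,oqa] add [usj] -> 10 lines: zcu poa suk yiuc ytpqf ghojt usj pkc pjrz cage
Hunk 4: at line 1 remove [poa] add [qiz,bxh,znvz] -> 12 lines: zcu qiz bxh znvz suk yiuc ytpqf ghojt usj pkc pjrz cage
Final line count: 12

Answer: 12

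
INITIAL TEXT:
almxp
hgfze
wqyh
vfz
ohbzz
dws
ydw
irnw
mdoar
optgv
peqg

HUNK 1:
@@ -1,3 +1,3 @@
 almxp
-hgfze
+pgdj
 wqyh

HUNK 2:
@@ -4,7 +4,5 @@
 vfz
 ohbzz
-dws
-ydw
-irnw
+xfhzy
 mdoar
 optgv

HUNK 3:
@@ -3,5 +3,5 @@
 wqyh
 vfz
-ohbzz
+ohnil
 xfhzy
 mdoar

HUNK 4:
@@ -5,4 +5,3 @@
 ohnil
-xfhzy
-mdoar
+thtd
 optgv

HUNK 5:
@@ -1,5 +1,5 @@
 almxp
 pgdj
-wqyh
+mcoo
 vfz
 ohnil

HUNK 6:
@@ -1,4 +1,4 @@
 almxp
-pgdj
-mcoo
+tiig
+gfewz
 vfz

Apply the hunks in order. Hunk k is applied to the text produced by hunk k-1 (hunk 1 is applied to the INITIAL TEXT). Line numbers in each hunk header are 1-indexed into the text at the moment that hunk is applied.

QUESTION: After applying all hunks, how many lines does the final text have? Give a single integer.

Hunk 1: at line 1 remove [hgfze] add [pgdj] -> 11 lines: almxp pgdj wqyh vfz ohbzz dws ydw irnw mdoar optgv peqg
Hunk 2: at line 4 remove [dws,ydw,irnw] add [xfhzy] -> 9 lines: almxp pgdj wqyh vfz ohbzz xfhzy mdoar optgv peqg
Hunk 3: at line 3 remove [ohbzz] add [ohnil] -> 9 lines: almxp pgdj wqyh vfz ohnil xfhzy mdoar optgv peqg
Hunk 4: at line 5 remove [xfhzy,mdoar] add [thtd] -> 8 lines: almxp pgdj wqyh vfz ohnil thtd optgv peqg
Hunk 5: at line 1 remove [wqyh] add [mcoo] -> 8 lines: almxp pgdj mcoo vfz ohnil thtd optgv peqg
Hunk 6: at line 1 remove [pgdj,mcoo] add [tiig,gfewz] -> 8 lines: almxp tiig gfewz vfz ohnil thtd optgv peqg
Final line count: 8

Answer: 8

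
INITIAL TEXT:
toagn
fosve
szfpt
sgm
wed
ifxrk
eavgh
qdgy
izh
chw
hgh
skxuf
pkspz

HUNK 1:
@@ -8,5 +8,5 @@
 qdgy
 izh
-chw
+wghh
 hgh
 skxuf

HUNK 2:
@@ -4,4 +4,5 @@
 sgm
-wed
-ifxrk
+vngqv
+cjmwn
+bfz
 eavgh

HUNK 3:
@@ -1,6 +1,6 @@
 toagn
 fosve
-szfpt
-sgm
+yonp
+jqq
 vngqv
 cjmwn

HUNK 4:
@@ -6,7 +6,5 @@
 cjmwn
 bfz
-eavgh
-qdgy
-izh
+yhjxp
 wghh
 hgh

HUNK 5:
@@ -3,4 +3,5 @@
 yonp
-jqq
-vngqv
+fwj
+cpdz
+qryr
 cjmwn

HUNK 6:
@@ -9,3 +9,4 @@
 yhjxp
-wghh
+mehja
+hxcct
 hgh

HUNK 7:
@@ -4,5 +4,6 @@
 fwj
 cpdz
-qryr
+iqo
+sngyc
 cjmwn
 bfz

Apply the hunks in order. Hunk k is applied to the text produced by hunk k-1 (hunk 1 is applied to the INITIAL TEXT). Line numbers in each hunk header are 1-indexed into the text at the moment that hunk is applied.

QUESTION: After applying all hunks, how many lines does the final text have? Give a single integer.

Hunk 1: at line 8 remove [chw] add [wghh] -> 13 lines: toagn fosve szfpt sgm wed ifxrk eavgh qdgy izh wghh hgh skxuf pkspz
Hunk 2: at line 4 remove [wed,ifxrk] add [vngqv,cjmwn,bfz] -> 14 lines: toagn fosve szfpt sgm vngqv cjmwn bfz eavgh qdgy izh wghh hgh skxuf pkspz
Hunk 3: at line 1 remove [szfpt,sgm] add [yonp,jqq] -> 14 lines: toagn fosve yonp jqq vngqv cjmwn bfz eavgh qdgy izh wghh hgh skxuf pkspz
Hunk 4: at line 6 remove [eavgh,qdgy,izh] add [yhjxp] -> 12 lines: toagn fosve yonp jqq vngqv cjmwn bfz yhjxp wghh hgh skxuf pkspz
Hunk 5: at line 3 remove [jqq,vngqv] add [fwj,cpdz,qryr] -> 13 lines: toagn fosve yonp fwj cpdz qryr cjmwn bfz yhjxp wghh hgh skxuf pkspz
Hunk 6: at line 9 remove [wghh] add [mehja,hxcct] -> 14 lines: toagn fosve yonp fwj cpdz qryr cjmwn bfz yhjxp mehja hxcct hgh skxuf pkspz
Hunk 7: at line 4 remove [qryr] add [iqo,sngyc] -> 15 lines: toagn fosve yonp fwj cpdz iqo sngyc cjmwn bfz yhjxp mehja hxcct hgh skxuf pkspz
Final line count: 15

Answer: 15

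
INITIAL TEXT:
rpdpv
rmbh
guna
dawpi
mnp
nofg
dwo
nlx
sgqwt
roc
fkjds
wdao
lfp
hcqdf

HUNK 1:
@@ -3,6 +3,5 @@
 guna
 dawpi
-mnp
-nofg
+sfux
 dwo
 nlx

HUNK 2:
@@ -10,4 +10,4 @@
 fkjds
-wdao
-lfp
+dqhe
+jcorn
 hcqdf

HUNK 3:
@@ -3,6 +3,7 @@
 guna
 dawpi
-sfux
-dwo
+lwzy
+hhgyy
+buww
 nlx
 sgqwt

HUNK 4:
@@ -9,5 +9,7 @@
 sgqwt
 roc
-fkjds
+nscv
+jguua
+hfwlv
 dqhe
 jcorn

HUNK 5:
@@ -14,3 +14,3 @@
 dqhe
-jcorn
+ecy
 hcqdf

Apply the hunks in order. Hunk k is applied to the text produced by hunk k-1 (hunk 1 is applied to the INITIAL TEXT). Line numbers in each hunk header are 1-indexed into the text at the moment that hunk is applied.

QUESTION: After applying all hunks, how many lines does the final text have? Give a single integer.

Hunk 1: at line 3 remove [mnp,nofg] add [sfux] -> 13 lines: rpdpv rmbh guna dawpi sfux dwo nlx sgqwt roc fkjds wdao lfp hcqdf
Hunk 2: at line 10 remove [wdao,lfp] add [dqhe,jcorn] -> 13 lines: rpdpv rmbh guna dawpi sfux dwo nlx sgqwt roc fkjds dqhe jcorn hcqdf
Hunk 3: at line 3 remove [sfux,dwo] add [lwzy,hhgyy,buww] -> 14 lines: rpdpv rmbh guna dawpi lwzy hhgyy buww nlx sgqwt roc fkjds dqhe jcorn hcqdf
Hunk 4: at line 9 remove [fkjds] add [nscv,jguua,hfwlv] -> 16 lines: rpdpv rmbh guna dawpi lwzy hhgyy buww nlx sgqwt roc nscv jguua hfwlv dqhe jcorn hcqdf
Hunk 5: at line 14 remove [jcorn] add [ecy] -> 16 lines: rpdpv rmbh guna dawpi lwzy hhgyy buww nlx sgqwt roc nscv jguua hfwlv dqhe ecy hcqdf
Final line count: 16

Answer: 16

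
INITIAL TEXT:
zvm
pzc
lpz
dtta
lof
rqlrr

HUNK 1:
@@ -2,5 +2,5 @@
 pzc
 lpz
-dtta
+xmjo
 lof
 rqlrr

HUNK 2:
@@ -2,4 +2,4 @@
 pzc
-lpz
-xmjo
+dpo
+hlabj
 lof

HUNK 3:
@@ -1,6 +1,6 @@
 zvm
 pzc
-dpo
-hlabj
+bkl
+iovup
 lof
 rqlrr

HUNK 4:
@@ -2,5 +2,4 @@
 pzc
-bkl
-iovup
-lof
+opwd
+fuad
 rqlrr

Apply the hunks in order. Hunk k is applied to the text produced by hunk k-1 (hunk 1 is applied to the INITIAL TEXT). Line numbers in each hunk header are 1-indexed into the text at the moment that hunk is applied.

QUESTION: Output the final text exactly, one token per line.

Hunk 1: at line 2 remove [dtta] add [xmjo] -> 6 lines: zvm pzc lpz xmjo lof rqlrr
Hunk 2: at line 2 remove [lpz,xmjo] add [dpo,hlabj] -> 6 lines: zvm pzc dpo hlabj lof rqlrr
Hunk 3: at line 1 remove [dpo,hlabj] add [bkl,iovup] -> 6 lines: zvm pzc bkl iovup lof rqlrr
Hunk 4: at line 2 remove [bkl,iovup,lof] add [opwd,fuad] -> 5 lines: zvm pzc opwd fuad rqlrr

Answer: zvm
pzc
opwd
fuad
rqlrr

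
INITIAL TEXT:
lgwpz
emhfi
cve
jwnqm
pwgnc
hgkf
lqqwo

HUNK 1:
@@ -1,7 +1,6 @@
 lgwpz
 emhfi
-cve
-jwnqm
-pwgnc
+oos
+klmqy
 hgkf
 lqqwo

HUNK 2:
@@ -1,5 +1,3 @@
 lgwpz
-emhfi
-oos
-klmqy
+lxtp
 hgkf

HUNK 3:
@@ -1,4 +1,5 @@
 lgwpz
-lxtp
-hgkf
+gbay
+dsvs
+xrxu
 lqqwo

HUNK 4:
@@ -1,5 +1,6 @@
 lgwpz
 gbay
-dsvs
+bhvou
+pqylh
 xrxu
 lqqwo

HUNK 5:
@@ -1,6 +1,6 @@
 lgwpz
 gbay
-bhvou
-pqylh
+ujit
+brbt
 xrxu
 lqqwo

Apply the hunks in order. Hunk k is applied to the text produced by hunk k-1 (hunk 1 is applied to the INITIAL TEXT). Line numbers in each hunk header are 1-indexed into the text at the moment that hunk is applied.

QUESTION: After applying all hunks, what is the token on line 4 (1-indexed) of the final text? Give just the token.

Answer: brbt

Derivation:
Hunk 1: at line 1 remove [cve,jwnqm,pwgnc] add [oos,klmqy] -> 6 lines: lgwpz emhfi oos klmqy hgkf lqqwo
Hunk 2: at line 1 remove [emhfi,oos,klmqy] add [lxtp] -> 4 lines: lgwpz lxtp hgkf lqqwo
Hunk 3: at line 1 remove [lxtp,hgkf] add [gbay,dsvs,xrxu] -> 5 lines: lgwpz gbay dsvs xrxu lqqwo
Hunk 4: at line 1 remove [dsvs] add [bhvou,pqylh] -> 6 lines: lgwpz gbay bhvou pqylh xrxu lqqwo
Hunk 5: at line 1 remove [bhvou,pqylh] add [ujit,brbt] -> 6 lines: lgwpz gbay ujit brbt xrxu lqqwo
Final line 4: brbt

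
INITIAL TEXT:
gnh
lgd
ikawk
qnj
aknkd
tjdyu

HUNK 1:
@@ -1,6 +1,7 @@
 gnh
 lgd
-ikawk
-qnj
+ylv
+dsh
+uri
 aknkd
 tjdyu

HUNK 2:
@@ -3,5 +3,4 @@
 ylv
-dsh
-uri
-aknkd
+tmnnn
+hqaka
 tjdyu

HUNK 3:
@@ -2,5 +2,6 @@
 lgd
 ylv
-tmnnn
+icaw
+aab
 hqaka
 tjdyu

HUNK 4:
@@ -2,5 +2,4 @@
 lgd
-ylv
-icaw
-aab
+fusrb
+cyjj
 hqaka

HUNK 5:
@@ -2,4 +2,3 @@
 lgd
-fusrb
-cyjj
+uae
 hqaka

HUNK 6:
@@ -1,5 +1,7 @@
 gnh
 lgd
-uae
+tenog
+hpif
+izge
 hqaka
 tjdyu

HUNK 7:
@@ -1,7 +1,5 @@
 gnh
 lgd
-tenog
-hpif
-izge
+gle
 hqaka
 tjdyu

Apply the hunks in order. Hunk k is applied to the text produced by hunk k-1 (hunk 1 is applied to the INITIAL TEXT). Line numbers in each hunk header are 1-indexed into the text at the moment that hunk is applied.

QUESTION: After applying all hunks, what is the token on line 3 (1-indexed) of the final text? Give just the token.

Hunk 1: at line 1 remove [ikawk,qnj] add [ylv,dsh,uri] -> 7 lines: gnh lgd ylv dsh uri aknkd tjdyu
Hunk 2: at line 3 remove [dsh,uri,aknkd] add [tmnnn,hqaka] -> 6 lines: gnh lgd ylv tmnnn hqaka tjdyu
Hunk 3: at line 2 remove [tmnnn] add [icaw,aab] -> 7 lines: gnh lgd ylv icaw aab hqaka tjdyu
Hunk 4: at line 2 remove [ylv,icaw,aab] add [fusrb,cyjj] -> 6 lines: gnh lgd fusrb cyjj hqaka tjdyu
Hunk 5: at line 2 remove [fusrb,cyjj] add [uae] -> 5 lines: gnh lgd uae hqaka tjdyu
Hunk 6: at line 1 remove [uae] add [tenog,hpif,izge] -> 7 lines: gnh lgd tenog hpif izge hqaka tjdyu
Hunk 7: at line 1 remove [tenog,hpif,izge] add [gle] -> 5 lines: gnh lgd gle hqaka tjdyu
Final line 3: gle

Answer: gle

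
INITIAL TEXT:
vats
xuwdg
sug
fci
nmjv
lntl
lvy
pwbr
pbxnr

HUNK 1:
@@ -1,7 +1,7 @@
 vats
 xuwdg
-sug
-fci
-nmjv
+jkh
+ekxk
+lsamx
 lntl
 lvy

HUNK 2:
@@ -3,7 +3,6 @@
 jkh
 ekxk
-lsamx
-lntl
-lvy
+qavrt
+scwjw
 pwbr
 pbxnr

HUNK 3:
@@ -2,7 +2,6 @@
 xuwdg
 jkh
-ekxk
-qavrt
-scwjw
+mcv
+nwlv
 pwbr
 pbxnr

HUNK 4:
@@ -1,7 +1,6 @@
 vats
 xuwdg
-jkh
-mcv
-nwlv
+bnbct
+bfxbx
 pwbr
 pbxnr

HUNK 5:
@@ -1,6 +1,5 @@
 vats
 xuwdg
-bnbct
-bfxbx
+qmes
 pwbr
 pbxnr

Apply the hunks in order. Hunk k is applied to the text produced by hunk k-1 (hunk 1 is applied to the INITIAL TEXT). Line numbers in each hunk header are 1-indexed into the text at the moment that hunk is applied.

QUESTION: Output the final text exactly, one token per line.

Hunk 1: at line 1 remove [sug,fci,nmjv] add [jkh,ekxk,lsamx] -> 9 lines: vats xuwdg jkh ekxk lsamx lntl lvy pwbr pbxnr
Hunk 2: at line 3 remove [lsamx,lntl,lvy] add [qavrt,scwjw] -> 8 lines: vats xuwdg jkh ekxk qavrt scwjw pwbr pbxnr
Hunk 3: at line 2 remove [ekxk,qavrt,scwjw] add [mcv,nwlv] -> 7 lines: vats xuwdg jkh mcv nwlv pwbr pbxnr
Hunk 4: at line 1 remove [jkh,mcv,nwlv] add [bnbct,bfxbx] -> 6 lines: vats xuwdg bnbct bfxbx pwbr pbxnr
Hunk 5: at line 1 remove [bnbct,bfxbx] add [qmes] -> 5 lines: vats xuwdg qmes pwbr pbxnr

Answer: vats
xuwdg
qmes
pwbr
pbxnr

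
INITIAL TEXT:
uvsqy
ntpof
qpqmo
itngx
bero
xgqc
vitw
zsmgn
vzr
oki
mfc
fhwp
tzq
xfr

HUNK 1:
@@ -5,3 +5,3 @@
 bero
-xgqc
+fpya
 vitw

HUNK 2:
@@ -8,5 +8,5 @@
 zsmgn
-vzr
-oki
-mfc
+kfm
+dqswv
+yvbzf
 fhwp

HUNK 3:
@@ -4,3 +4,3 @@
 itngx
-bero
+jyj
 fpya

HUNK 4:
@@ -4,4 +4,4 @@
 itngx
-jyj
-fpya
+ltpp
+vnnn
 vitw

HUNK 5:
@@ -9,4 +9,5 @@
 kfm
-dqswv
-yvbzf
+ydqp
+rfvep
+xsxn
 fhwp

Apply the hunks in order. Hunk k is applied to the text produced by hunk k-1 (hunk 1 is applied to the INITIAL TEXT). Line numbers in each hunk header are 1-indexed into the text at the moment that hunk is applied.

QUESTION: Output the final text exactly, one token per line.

Hunk 1: at line 5 remove [xgqc] add [fpya] -> 14 lines: uvsqy ntpof qpqmo itngx bero fpya vitw zsmgn vzr oki mfc fhwp tzq xfr
Hunk 2: at line 8 remove [vzr,oki,mfc] add [kfm,dqswv,yvbzf] -> 14 lines: uvsqy ntpof qpqmo itngx bero fpya vitw zsmgn kfm dqswv yvbzf fhwp tzq xfr
Hunk 3: at line 4 remove [bero] add [jyj] -> 14 lines: uvsqy ntpof qpqmo itngx jyj fpya vitw zsmgn kfm dqswv yvbzf fhwp tzq xfr
Hunk 4: at line 4 remove [jyj,fpya] add [ltpp,vnnn] -> 14 lines: uvsqy ntpof qpqmo itngx ltpp vnnn vitw zsmgn kfm dqswv yvbzf fhwp tzq xfr
Hunk 5: at line 9 remove [dqswv,yvbzf] add [ydqp,rfvep,xsxn] -> 15 lines: uvsqy ntpof qpqmo itngx ltpp vnnn vitw zsmgn kfm ydqp rfvep xsxn fhwp tzq xfr

Answer: uvsqy
ntpof
qpqmo
itngx
ltpp
vnnn
vitw
zsmgn
kfm
ydqp
rfvep
xsxn
fhwp
tzq
xfr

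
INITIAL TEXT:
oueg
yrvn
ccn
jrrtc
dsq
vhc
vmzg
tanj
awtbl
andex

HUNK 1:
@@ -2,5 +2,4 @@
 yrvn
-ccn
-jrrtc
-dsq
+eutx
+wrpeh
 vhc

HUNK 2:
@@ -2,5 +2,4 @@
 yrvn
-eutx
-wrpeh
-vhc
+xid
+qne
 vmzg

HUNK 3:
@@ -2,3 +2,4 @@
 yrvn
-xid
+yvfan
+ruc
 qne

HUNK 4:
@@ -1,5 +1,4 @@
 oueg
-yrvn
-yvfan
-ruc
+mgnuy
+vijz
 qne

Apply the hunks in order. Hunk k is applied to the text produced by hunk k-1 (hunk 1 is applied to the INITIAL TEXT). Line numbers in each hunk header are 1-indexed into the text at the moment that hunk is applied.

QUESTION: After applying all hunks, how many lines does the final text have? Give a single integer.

Answer: 8

Derivation:
Hunk 1: at line 2 remove [ccn,jrrtc,dsq] add [eutx,wrpeh] -> 9 lines: oueg yrvn eutx wrpeh vhc vmzg tanj awtbl andex
Hunk 2: at line 2 remove [eutx,wrpeh,vhc] add [xid,qne] -> 8 lines: oueg yrvn xid qne vmzg tanj awtbl andex
Hunk 3: at line 2 remove [xid] add [yvfan,ruc] -> 9 lines: oueg yrvn yvfan ruc qne vmzg tanj awtbl andex
Hunk 4: at line 1 remove [yrvn,yvfan,ruc] add [mgnuy,vijz] -> 8 lines: oueg mgnuy vijz qne vmzg tanj awtbl andex
Final line count: 8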